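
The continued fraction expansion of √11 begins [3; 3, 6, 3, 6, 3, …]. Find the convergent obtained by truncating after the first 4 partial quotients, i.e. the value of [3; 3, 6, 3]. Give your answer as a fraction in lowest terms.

199/60

Start with 3.
6 + 1/(3/1) = 6 + 1/3 = 19/3
3 + 1/(19/3) = 3 + 3/19 = 60/19
3 + 1/(60/19) = 3 + 19/60 = 199/60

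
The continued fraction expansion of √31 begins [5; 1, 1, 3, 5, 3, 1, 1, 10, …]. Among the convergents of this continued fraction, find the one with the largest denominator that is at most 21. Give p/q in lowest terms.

a_0 = 5: 5/1  (≤ bound)
a_1 = 1: 6/1  (≤ bound)
a_2 = 1: 11/2  (≤ bound)
a_3 = 3: 39/7  (≤ bound)
a_4 = 5: 206/37  (> 21, stop)

39/7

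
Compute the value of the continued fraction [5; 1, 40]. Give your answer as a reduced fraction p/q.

245/41

Build up convergents one term at a time:
a_0 = 5: 5/1
a_1 = 1: 6/1
a_2 = 40: 245/41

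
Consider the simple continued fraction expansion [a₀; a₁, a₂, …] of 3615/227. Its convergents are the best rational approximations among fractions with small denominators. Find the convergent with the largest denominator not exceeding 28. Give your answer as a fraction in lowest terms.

430/27

a_0 = 15: 15/1  (≤ bound)
a_1 = 1: 16/1  (≤ bound)
a_2 = 12: 207/13  (≤ bound)
a_3 = 2: 430/27  (≤ bound)
a_4 = 1: 637/40  (> 28, stop)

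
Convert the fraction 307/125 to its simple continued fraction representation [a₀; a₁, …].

307 ÷ 125 → quotient 2, remainder 57
125 ÷ 57 → quotient 2, remainder 11
57 ÷ 11 → quotient 5, remainder 2
11 ÷ 2 → quotient 5, remainder 1
2 ÷ 1 → quotient 2, remainder 0

[2; 2, 5, 5, 2]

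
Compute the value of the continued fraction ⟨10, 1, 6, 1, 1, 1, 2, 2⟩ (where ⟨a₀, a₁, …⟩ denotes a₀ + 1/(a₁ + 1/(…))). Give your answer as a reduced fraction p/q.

Start with 2.
2 + 1/(2/1) = 2 + 1/2 = 5/2
1 + 1/(5/2) = 1 + 2/5 = 7/5
1 + 1/(7/5) = 1 + 5/7 = 12/7
1 + 1/(12/7) = 1 + 7/12 = 19/12
6 + 1/(19/12) = 6 + 12/19 = 126/19
1 + 1/(126/19) = 1 + 19/126 = 145/126
10 + 1/(145/126) = 10 + 126/145 = 1576/145

1576/145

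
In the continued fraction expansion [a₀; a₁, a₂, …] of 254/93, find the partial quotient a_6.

⌊254/93⌋ = 2, remainder 68
⌊93/68⌋ = 1, remainder 25
⌊68/25⌋ = 2, remainder 18
⌊25/18⌋ = 1, remainder 7
⌊18/7⌋ = 2, remainder 4
⌊7/4⌋ = 1, remainder 3
⌊4/3⌋ = 1, remainder 1

1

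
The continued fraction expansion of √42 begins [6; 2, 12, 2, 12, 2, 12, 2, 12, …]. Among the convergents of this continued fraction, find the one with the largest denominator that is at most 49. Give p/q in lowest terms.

List convergents until the denominator exceeds the bound:
a_0 = 6: 6/1  (≤ bound)
a_1 = 2: 13/2  (≤ bound)
a_2 = 12: 162/25  (≤ bound)
a_3 = 2: 337/52  (> 49, stop)

162/25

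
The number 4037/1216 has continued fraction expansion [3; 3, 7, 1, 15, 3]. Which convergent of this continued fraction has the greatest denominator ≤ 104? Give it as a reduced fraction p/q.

83/25

a_0 = 3: 3/1  (≤ bound)
a_1 = 3: 10/3  (≤ bound)
a_2 = 7: 73/22  (≤ bound)
a_3 = 1: 83/25  (≤ bound)
a_4 = 15: 1318/397  (> 104, stop)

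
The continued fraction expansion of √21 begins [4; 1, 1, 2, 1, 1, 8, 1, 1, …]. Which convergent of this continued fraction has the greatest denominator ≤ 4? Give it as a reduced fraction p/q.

a_0 = 4: 4/1  (≤ bound)
a_1 = 1: 5/1  (≤ bound)
a_2 = 1: 9/2  (≤ bound)
a_3 = 2: 23/5  (> 4, stop)

9/2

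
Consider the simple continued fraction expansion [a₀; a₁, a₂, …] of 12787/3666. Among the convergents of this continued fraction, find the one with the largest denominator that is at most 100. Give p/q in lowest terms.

143/41

a_0 = 3: 3/1  (≤ bound)
a_1 = 2: 7/2  (≤ bound)
a_2 = 20: 143/41  (≤ bound)
a_3 = 3: 436/125  (> 100, stop)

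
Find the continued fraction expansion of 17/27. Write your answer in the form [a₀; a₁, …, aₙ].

17 ÷ 27 → quotient 0, remainder 17
27 ÷ 17 → quotient 1, remainder 10
17 ÷ 10 → quotient 1, remainder 7
10 ÷ 7 → quotient 1, remainder 3
7 ÷ 3 → quotient 2, remainder 1
3 ÷ 1 → quotient 3, remainder 0

[0; 1, 1, 1, 2, 3]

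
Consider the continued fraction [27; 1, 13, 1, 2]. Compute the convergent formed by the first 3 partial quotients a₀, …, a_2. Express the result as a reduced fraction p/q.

391/14

Compute successive convergents:
a_0 = 27: 27/1
a_1 = 1: 28/1
a_2 = 13: 391/14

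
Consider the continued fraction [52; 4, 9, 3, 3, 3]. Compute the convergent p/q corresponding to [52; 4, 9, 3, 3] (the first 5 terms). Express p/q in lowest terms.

19957/382

Start with 3.
3 + 1/(3/1) = 3 + 1/3 = 10/3
9 + 1/(10/3) = 9 + 3/10 = 93/10
4 + 1/(93/10) = 4 + 10/93 = 382/93
52 + 1/(382/93) = 52 + 93/382 = 19957/382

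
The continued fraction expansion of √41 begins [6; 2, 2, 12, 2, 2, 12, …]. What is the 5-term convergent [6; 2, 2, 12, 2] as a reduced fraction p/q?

a_0 = 6: 6/1
a_1 = 2: 13/2
a_2 = 2: 32/5
a_3 = 12: 397/62
a_4 = 2: 826/129

826/129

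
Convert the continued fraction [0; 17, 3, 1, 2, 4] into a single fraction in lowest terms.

48/829

Start with 4.
2 + 1/(4/1) = 2 + 1/4 = 9/4
1 + 1/(9/4) = 1 + 4/9 = 13/9
3 + 1/(13/9) = 3 + 9/13 = 48/13
17 + 1/(48/13) = 17 + 13/48 = 829/48
0 + 1/(829/48) = 0 + 48/829 = 48/829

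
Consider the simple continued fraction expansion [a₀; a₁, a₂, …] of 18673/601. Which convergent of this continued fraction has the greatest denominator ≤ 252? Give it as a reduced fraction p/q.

5779/186

a_0 = 31: 31/1  (≤ bound)
a_1 = 14: 435/14  (≤ bound)
a_2 = 3: 1336/43  (≤ bound)
a_3 = 4: 5779/186  (≤ bound)
a_4 = 3: 18673/601  (> 252, stop)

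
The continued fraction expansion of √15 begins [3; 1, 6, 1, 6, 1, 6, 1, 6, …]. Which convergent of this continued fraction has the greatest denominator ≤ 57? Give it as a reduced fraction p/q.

a_0 = 3: 3/1  (≤ bound)
a_1 = 1: 4/1  (≤ bound)
a_2 = 6: 27/7  (≤ bound)
a_3 = 1: 31/8  (≤ bound)
a_4 = 6: 213/55  (≤ bound)
a_5 = 1: 244/63  (> 57, stop)

213/55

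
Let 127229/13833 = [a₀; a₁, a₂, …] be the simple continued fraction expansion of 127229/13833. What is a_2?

127229 = 9·13833 + 2732, so a_0 = 9
13833 = 5·2732 + 173, so a_1 = 5
2732 = 15·173 + 137, so a_2 = 15

15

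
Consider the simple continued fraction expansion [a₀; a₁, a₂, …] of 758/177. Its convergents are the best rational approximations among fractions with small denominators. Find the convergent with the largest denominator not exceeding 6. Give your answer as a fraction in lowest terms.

List convergents until the denominator exceeds the bound:
a_0 = 4: 4/1  (≤ bound)
a_1 = 3: 13/3  (≤ bound)
a_2 = 1: 17/4  (≤ bound)
a_3 = 1: 30/7  (> 6, stop)

17/4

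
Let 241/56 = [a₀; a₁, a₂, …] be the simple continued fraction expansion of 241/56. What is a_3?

2

⌊241/56⌋ = 4, remainder 17
⌊56/17⌋ = 3, remainder 5
⌊17/5⌋ = 3, remainder 2
⌊5/2⌋ = 2, remainder 1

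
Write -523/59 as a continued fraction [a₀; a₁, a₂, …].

[-9; 7, 2, 1, 2]

Apply division with remainder until the remainder is 0:
-523 = -9·59 + 8, so a_0 = -9
59 = 7·8 + 3, so a_1 = 7
8 = 2·3 + 2, so a_2 = 2
3 = 1·2 + 1, so a_3 = 1
2 = 2·1 + 0, so a_4 = 2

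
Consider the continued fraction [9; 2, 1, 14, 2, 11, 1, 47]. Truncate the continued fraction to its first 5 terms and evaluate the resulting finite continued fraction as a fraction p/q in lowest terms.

Use the convergent recurrence hₖ = aₖ·hₖ₋₁ + hₖ₋₂ (and likewise for the denominators kₖ):
a_0 = 9: 9/1
a_1 = 2: 19/2
a_2 = 1: 28/3
a_3 = 14: 411/44
a_4 = 2: 850/91

850/91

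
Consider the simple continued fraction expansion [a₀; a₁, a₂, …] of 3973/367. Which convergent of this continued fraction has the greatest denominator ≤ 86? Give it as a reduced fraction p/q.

a_0 = 10: 10/1  (≤ bound)
a_1 = 1: 11/1  (≤ bound)
a_2 = 4: 54/5  (≤ bound)
a_3 = 1: 65/6  (≤ bound)
a_4 = 2: 184/17  (≤ bound)
a_5 = 1: 249/23  (≤ bound)
a_6 = 3: 931/86  (≤ bound)
a_7 = 4: 3973/367  (> 86, stop)

931/86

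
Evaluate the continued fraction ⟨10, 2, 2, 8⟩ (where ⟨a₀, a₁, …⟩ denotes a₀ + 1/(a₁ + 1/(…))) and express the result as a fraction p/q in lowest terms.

Start with 8.
2 + 1/(8/1) = 2 + 1/8 = 17/8
2 + 1/(17/8) = 2 + 8/17 = 42/17
10 + 1/(42/17) = 10 + 17/42 = 437/42

437/42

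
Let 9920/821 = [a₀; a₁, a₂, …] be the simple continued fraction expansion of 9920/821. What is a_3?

⌊9920/821⌋ = 12, remainder 68
⌊821/68⌋ = 12, remainder 5
⌊68/5⌋ = 13, remainder 3
⌊5/3⌋ = 1, remainder 2

1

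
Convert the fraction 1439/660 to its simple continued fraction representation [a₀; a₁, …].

[2; 5, 1, 1, 4, 1, 10]

⌊1439/660⌋ = 2, remainder 119
⌊660/119⌋ = 5, remainder 65
⌊119/65⌋ = 1, remainder 54
⌊65/54⌋ = 1, remainder 11
⌊54/11⌋ = 4, remainder 10
⌊11/10⌋ = 1, remainder 1
⌊10/1⌋ = 10, remainder 0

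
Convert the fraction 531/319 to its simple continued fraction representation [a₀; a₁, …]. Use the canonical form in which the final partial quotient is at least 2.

Repeatedly divide and take the remainder:
⌊531/319⌋ = 1, remainder 212
⌊319/212⌋ = 1, remainder 107
⌊212/107⌋ = 1, remainder 105
⌊107/105⌋ = 1, remainder 2
⌊105/2⌋ = 52, remainder 1
⌊2/1⌋ = 2, remainder 0

[1; 1, 1, 1, 52, 2]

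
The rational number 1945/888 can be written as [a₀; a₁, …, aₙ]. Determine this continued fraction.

1945 = 2·888 + 169, so a_0 = 2
888 = 5·169 + 43, so a_1 = 5
169 = 3·43 + 40, so a_2 = 3
43 = 1·40 + 3, so a_3 = 1
40 = 13·3 + 1, so a_4 = 13
3 = 3·1 + 0, so a_5 = 3

[2; 5, 3, 1, 13, 3]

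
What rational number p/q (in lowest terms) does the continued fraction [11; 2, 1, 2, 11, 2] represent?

2161/190

Start with 2.
11 + 1/(2/1) = 11 + 1/2 = 23/2
2 + 1/(23/2) = 2 + 2/23 = 48/23
1 + 1/(48/23) = 1 + 23/48 = 71/48
2 + 1/(71/48) = 2 + 48/71 = 190/71
11 + 1/(190/71) = 11 + 71/190 = 2161/190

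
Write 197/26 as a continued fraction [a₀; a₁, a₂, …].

[7; 1, 1, 2, 1, 3]

197 = 7·26 + 15, so a_0 = 7
26 = 1·15 + 11, so a_1 = 1
15 = 1·11 + 4, so a_2 = 1
11 = 2·4 + 3, so a_3 = 2
4 = 1·3 + 1, so a_4 = 1
3 = 3·1 + 0, so a_5 = 3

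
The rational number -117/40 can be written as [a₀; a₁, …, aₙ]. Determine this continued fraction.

[-3; 13, 3]

Run the Euclidean algorithm, recording each quotient:
-117 = -3·40 + 3, so a_0 = -3
40 = 13·3 + 1, so a_1 = 13
3 = 3·1 + 0, so a_2 = 3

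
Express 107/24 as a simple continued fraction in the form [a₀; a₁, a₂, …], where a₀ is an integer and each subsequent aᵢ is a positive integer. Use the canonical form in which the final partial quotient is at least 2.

⌊107/24⌋ = 4, remainder 11
⌊24/11⌋ = 2, remainder 2
⌊11/2⌋ = 5, remainder 1
⌊2/1⌋ = 2, remainder 0

[4; 2, 5, 2]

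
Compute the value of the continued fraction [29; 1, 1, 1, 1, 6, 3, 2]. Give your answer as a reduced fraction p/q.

7135/241

Start with 2.
3 + 1/(2/1) = 3 + 1/2 = 7/2
6 + 1/(7/2) = 6 + 2/7 = 44/7
1 + 1/(44/7) = 1 + 7/44 = 51/44
1 + 1/(51/44) = 1 + 44/51 = 95/51
1 + 1/(95/51) = 1 + 51/95 = 146/95
1 + 1/(146/95) = 1 + 95/146 = 241/146
29 + 1/(241/146) = 29 + 146/241 = 7135/241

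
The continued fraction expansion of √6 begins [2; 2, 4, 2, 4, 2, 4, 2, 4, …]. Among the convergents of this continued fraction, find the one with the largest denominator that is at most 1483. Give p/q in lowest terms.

2158/881

List convergents until the denominator exceeds the bound:
a_0 = 2: 2/1  (≤ bound)
a_1 = 2: 5/2  (≤ bound)
a_2 = 4: 22/9  (≤ bound)
a_3 = 2: 49/20  (≤ bound)
a_4 = 4: 218/89  (≤ bound)
a_5 = 2: 485/198  (≤ bound)
a_6 = 4: 2158/881  (≤ bound)
a_7 = 2: 4801/1960  (> 1483, stop)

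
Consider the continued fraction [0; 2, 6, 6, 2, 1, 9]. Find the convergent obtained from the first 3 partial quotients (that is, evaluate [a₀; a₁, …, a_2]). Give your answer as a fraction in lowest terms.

6/13

Start with 6.
2 + 1/(6/1) = 2 + 1/6 = 13/6
0 + 1/(13/6) = 0 + 6/13 = 6/13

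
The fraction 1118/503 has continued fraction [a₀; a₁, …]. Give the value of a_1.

4

⌊1118/503⌋ = 2, remainder 112
⌊503/112⌋ = 4, remainder 55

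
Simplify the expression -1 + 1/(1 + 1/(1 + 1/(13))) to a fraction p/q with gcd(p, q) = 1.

-13/27

a_0 = -1: -1/1
a_1 = 1: 0/1
a_2 = 1: -1/2
a_3 = 13: -13/27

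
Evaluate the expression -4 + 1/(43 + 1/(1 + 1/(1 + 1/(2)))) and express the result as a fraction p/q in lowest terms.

Work from the innermost term outward:
Start with 2.
1 + 1/(2/1) = 1 + 1/2 = 3/2
1 + 1/(3/2) = 1 + 2/3 = 5/3
43 + 1/(5/3) = 43 + 3/5 = 218/5
-4 + 1/(218/5) = -4 + 5/218 = -867/218

-867/218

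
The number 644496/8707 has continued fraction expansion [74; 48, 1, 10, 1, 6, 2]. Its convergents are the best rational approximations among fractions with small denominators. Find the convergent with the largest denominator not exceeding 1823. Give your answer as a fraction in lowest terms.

List convergents until the denominator exceeds the bound:
a_0 = 74: 74/1  (≤ bound)
a_1 = 48: 3553/48  (≤ bound)
a_2 = 1: 3627/49  (≤ bound)
a_3 = 10: 39823/538  (≤ bound)
a_4 = 1: 43450/587  (≤ bound)
a_5 = 6: 300523/4060  (> 1823, stop)

43450/587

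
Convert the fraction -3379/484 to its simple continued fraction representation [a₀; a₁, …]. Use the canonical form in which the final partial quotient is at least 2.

[-7; 53, 1, 3, 2]

Repeatedly divide and take the remainder:
⌊-3379/484⌋ = -7, remainder 9
⌊484/9⌋ = 53, remainder 7
⌊9/7⌋ = 1, remainder 2
⌊7/2⌋ = 3, remainder 1
⌊2/1⌋ = 2, remainder 0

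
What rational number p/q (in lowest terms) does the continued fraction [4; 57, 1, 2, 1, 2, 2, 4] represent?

Start with 4.
2 + 1/(4/1) = 2 + 1/4 = 9/4
2 + 1/(9/4) = 2 + 4/9 = 22/9
1 + 1/(22/9) = 1 + 9/22 = 31/22
2 + 1/(31/22) = 2 + 22/31 = 84/31
1 + 1/(84/31) = 1 + 31/84 = 115/84
57 + 1/(115/84) = 57 + 84/115 = 6639/115
4 + 1/(6639/115) = 4 + 115/6639 = 26671/6639

26671/6639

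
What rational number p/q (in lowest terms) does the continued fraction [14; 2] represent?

Start with 2.
14 + 1/(2/1) = 14 + 1/2 = 29/2

29/2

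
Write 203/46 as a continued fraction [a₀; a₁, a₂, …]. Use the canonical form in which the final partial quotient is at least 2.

Apply division with remainder until the remainder is 0:
203 ÷ 46 → quotient 4, remainder 19
46 ÷ 19 → quotient 2, remainder 8
19 ÷ 8 → quotient 2, remainder 3
8 ÷ 3 → quotient 2, remainder 2
3 ÷ 2 → quotient 1, remainder 1
2 ÷ 1 → quotient 2, remainder 0

[4; 2, 2, 2, 1, 2]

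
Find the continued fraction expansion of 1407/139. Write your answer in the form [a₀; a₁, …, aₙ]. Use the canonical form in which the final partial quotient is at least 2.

[10; 8, 5, 1, 2]

Apply division with remainder until the remainder is 0:
1407 = 10·139 + 17, so a_0 = 10
139 = 8·17 + 3, so a_1 = 8
17 = 5·3 + 2, so a_2 = 5
3 = 1·2 + 1, so a_3 = 1
2 = 2·1 + 0, so a_4 = 2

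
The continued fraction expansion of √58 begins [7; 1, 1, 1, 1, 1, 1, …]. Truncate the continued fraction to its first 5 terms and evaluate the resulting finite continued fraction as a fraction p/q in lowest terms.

38/5

Start with 1.
1 + 1/(1/1) = 1 + 1/1 = 2/1
1 + 1/(2/1) = 1 + 1/2 = 3/2
1 + 1/(3/2) = 1 + 2/3 = 5/3
7 + 1/(5/3) = 7 + 3/5 = 38/5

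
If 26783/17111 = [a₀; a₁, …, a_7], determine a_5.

26783 ÷ 17111 → quotient 1, remainder 9672
17111 ÷ 9672 → quotient 1, remainder 7439
9672 ÷ 7439 → quotient 1, remainder 2233
7439 ÷ 2233 → quotient 3, remainder 740
2233 ÷ 740 → quotient 3, remainder 13
740 ÷ 13 → quotient 56, remainder 12

56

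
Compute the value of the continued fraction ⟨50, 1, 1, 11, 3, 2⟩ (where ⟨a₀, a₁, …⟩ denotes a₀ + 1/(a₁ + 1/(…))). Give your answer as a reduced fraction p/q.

8336/165

Collapse the nested fraction from the inside out:
Start with 2.
3 + 1/(2/1) = 3 + 1/2 = 7/2
11 + 1/(7/2) = 11 + 2/7 = 79/7
1 + 1/(79/7) = 1 + 7/79 = 86/79
1 + 1/(86/79) = 1 + 79/86 = 165/86
50 + 1/(165/86) = 50 + 86/165 = 8336/165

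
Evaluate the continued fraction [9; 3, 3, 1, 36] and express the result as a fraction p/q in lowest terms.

4449/478

Start with 36.
1 + 1/(36/1) = 1 + 1/36 = 37/36
3 + 1/(37/36) = 3 + 36/37 = 147/37
3 + 1/(147/37) = 3 + 37/147 = 478/147
9 + 1/(478/147) = 9 + 147/478 = 4449/478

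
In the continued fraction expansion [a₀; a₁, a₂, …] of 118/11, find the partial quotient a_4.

⌊118/11⌋ = 10, remainder 8
⌊11/8⌋ = 1, remainder 3
⌊8/3⌋ = 2, remainder 2
⌊3/2⌋ = 1, remainder 1
⌊2/1⌋ = 2, remainder 0

2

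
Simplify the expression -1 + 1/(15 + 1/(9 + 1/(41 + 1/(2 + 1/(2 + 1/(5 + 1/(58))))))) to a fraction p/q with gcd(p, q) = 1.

-8283471/8870501

Collapse the nested fraction from the inside out:
Start with 58.
5 + 1/(58/1) = 5 + 1/58 = 291/58
2 + 1/(291/58) = 2 + 58/291 = 640/291
2 + 1/(640/291) = 2 + 291/640 = 1571/640
41 + 1/(1571/640) = 41 + 640/1571 = 65051/1571
9 + 1/(65051/1571) = 9 + 1571/65051 = 587030/65051
15 + 1/(587030/65051) = 15 + 65051/587030 = 8870501/587030
-1 + 1/(8870501/587030) = -1 + 587030/8870501 = -8283471/8870501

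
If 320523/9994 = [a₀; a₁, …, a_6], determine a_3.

320523 = 32·9994 + 715, so a_0 = 32
9994 = 13·715 + 699, so a_1 = 13
715 = 1·699 + 16, so a_2 = 1
699 = 43·16 + 11, so a_3 = 43

43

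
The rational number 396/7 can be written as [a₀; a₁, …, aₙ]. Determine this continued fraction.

396 ÷ 7 → quotient 56, remainder 4
7 ÷ 4 → quotient 1, remainder 3
4 ÷ 3 → quotient 1, remainder 1
3 ÷ 1 → quotient 3, remainder 0

[56; 1, 1, 3]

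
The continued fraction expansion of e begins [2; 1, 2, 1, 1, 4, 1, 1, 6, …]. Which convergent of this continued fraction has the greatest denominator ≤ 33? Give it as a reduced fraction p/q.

List convergents until the denominator exceeds the bound:
a_0 = 2: 2/1  (≤ bound)
a_1 = 1: 3/1  (≤ bound)
a_2 = 2: 8/3  (≤ bound)
a_3 = 1: 11/4  (≤ bound)
a_4 = 1: 19/7  (≤ bound)
a_5 = 4: 87/32  (≤ bound)
a_6 = 1: 106/39  (> 33, stop)

87/32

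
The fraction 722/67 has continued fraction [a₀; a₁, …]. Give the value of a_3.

722 ÷ 67 → quotient 10, remainder 52
67 ÷ 52 → quotient 1, remainder 15
52 ÷ 15 → quotient 3, remainder 7
15 ÷ 7 → quotient 2, remainder 1

2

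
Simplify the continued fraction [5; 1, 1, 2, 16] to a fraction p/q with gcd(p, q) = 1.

Collapse the nested fraction from the inside out:
Start with 16.
2 + 1/(16/1) = 2 + 1/16 = 33/16
1 + 1/(33/16) = 1 + 16/33 = 49/33
1 + 1/(49/33) = 1 + 33/49 = 82/49
5 + 1/(82/49) = 5 + 49/82 = 459/82

459/82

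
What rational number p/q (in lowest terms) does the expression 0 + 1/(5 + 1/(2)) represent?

Starting at the tail and folding back:
Start with 2.
5 + 1/(2/1) = 5 + 1/2 = 11/2
0 + 1/(11/2) = 0 + 2/11 = 2/11

2/11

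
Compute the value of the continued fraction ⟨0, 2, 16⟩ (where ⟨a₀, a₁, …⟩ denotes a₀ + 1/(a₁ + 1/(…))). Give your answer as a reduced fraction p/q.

16/33

a_0 = 0: 0/1
a_1 = 2: 1/2
a_2 = 16: 16/33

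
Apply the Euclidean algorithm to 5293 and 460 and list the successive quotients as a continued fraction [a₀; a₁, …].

[11; 1, 1, 37, 1, 5]

⌊5293/460⌋ = 11, remainder 233
⌊460/233⌋ = 1, remainder 227
⌊233/227⌋ = 1, remainder 6
⌊227/6⌋ = 37, remainder 5
⌊6/5⌋ = 1, remainder 1
⌊5/1⌋ = 5, remainder 0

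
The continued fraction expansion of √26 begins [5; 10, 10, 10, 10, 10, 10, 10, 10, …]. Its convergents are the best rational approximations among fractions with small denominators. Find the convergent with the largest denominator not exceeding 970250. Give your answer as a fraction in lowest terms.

530451/104030

a_0 = 5: 5/1  (≤ bound)
a_1 = 10: 51/10  (≤ bound)
a_2 = 10: 515/101  (≤ bound)
a_3 = 10: 5201/1020  (≤ bound)
a_4 = 10: 52525/10301  (≤ bound)
a_5 = 10: 530451/104030  (≤ bound)
a_6 = 10: 5357035/1050601  (> 970250, stop)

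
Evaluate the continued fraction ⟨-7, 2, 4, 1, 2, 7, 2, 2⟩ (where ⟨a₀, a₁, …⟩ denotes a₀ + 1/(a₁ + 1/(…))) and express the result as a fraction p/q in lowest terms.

-7871/1202

Start with 2.
2 + 1/(2/1) = 2 + 1/2 = 5/2
7 + 1/(5/2) = 7 + 2/5 = 37/5
2 + 1/(37/5) = 2 + 5/37 = 79/37
1 + 1/(79/37) = 1 + 37/79 = 116/79
4 + 1/(116/79) = 4 + 79/116 = 543/116
2 + 1/(543/116) = 2 + 116/543 = 1202/543
-7 + 1/(1202/543) = -7 + 543/1202 = -7871/1202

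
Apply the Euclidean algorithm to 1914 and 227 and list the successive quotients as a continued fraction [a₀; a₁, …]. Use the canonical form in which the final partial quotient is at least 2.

1914 ÷ 227 → quotient 8, remainder 98
227 ÷ 98 → quotient 2, remainder 31
98 ÷ 31 → quotient 3, remainder 5
31 ÷ 5 → quotient 6, remainder 1
5 ÷ 1 → quotient 5, remainder 0

[8; 2, 3, 6, 5]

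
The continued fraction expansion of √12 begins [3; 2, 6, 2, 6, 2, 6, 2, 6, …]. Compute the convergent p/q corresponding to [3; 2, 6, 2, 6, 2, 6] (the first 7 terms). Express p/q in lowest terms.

Start with 6.
2 + 1/(6/1) = 2 + 1/6 = 13/6
6 + 1/(13/6) = 6 + 6/13 = 84/13
2 + 1/(84/13) = 2 + 13/84 = 181/84
6 + 1/(181/84) = 6 + 84/181 = 1170/181
2 + 1/(1170/181) = 2 + 181/1170 = 2521/1170
3 + 1/(2521/1170) = 3 + 1170/2521 = 8733/2521

8733/2521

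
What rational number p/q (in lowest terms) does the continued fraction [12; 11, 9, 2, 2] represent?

Collapse the nested fraction from the inside out:
Start with 2.
2 + 1/(2/1) = 2 + 1/2 = 5/2
9 + 1/(5/2) = 9 + 2/5 = 47/5
11 + 1/(47/5) = 11 + 5/47 = 522/47
12 + 1/(522/47) = 12 + 47/522 = 6311/522

6311/522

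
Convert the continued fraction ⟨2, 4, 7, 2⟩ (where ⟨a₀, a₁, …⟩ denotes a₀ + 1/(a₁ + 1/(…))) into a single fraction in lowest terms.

Starting at the tail and folding back:
Start with 2.
7 + 1/(2/1) = 7 + 1/2 = 15/2
4 + 1/(15/2) = 4 + 2/15 = 62/15
2 + 1/(62/15) = 2 + 15/62 = 139/62

139/62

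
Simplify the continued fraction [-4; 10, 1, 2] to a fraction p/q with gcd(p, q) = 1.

-125/32

Collapse the nested fraction from the inside out:
Start with 2.
1 + 1/(2/1) = 1 + 1/2 = 3/2
10 + 1/(3/2) = 10 + 2/3 = 32/3
-4 + 1/(32/3) = -4 + 3/32 = -125/32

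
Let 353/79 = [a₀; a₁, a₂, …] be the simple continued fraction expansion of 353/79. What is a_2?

7

353 = 4·79 + 37, so a_0 = 4
79 = 2·37 + 5, so a_1 = 2
37 = 7·5 + 2, so a_2 = 7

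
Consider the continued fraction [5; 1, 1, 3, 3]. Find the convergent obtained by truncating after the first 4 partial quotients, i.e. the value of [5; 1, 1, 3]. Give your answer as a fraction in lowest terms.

39/7

a_0 = 5: 5/1
a_1 = 1: 6/1
a_2 = 1: 11/2
a_3 = 3: 39/7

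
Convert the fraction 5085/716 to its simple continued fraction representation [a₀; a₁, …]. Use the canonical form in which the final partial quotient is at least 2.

[7; 9, 1, 4, 4, 1, 2]

⌊5085/716⌋ = 7, remainder 73
⌊716/73⌋ = 9, remainder 59
⌊73/59⌋ = 1, remainder 14
⌊59/14⌋ = 4, remainder 3
⌊14/3⌋ = 4, remainder 2
⌊3/2⌋ = 1, remainder 1
⌊2/1⌋ = 2, remainder 0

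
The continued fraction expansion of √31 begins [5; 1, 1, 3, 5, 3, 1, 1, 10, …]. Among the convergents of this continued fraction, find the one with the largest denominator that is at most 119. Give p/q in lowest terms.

657/118

a_0 = 5: 5/1  (≤ bound)
a_1 = 1: 6/1  (≤ bound)
a_2 = 1: 11/2  (≤ bound)
a_3 = 3: 39/7  (≤ bound)
a_4 = 5: 206/37  (≤ bound)
a_5 = 3: 657/118  (≤ bound)
a_6 = 1: 863/155  (> 119, stop)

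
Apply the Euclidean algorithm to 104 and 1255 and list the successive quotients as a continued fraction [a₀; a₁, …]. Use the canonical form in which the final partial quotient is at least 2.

Repeatedly divide and take the remainder:
104 ÷ 1255 → quotient 0, remainder 104
1255 ÷ 104 → quotient 12, remainder 7
104 ÷ 7 → quotient 14, remainder 6
7 ÷ 6 → quotient 1, remainder 1
6 ÷ 1 → quotient 6, remainder 0

[0; 12, 14, 1, 6]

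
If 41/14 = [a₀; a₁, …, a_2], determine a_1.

1

Apply division with remainder until the remainder is 0:
41 = 2·14 + 13, so a_0 = 2
14 = 1·13 + 1, so a_1 = 1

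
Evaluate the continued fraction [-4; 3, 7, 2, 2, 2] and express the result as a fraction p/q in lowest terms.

-1027/279

a_0 = -4: -4/1
a_1 = 3: -11/3
a_2 = 7: -81/22
a_3 = 2: -173/47
a_4 = 2: -427/116
a_5 = 2: -1027/279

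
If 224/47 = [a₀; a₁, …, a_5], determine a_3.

3

Apply division with remainder until the remainder is 0:
⌊224/47⌋ = 4, remainder 36
⌊47/36⌋ = 1, remainder 11
⌊36/11⌋ = 3, remainder 3
⌊11/3⌋ = 3, remainder 2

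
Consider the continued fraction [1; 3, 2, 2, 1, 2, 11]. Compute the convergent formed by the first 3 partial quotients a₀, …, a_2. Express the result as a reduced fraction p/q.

9/7

a_0 = 1: 1/1
a_1 = 3: 4/3
a_2 = 2: 9/7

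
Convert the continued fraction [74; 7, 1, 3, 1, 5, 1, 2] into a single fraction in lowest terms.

56041/756

Work from the innermost term outward:
Start with 2.
1 + 1/(2/1) = 1 + 1/2 = 3/2
5 + 1/(3/2) = 5 + 2/3 = 17/3
1 + 1/(17/3) = 1 + 3/17 = 20/17
3 + 1/(20/17) = 3 + 17/20 = 77/20
1 + 1/(77/20) = 1 + 20/77 = 97/77
7 + 1/(97/77) = 7 + 77/97 = 756/97
74 + 1/(756/97) = 74 + 97/756 = 56041/756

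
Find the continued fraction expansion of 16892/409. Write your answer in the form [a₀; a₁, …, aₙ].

16892 = 41·409 + 123, so a_0 = 41
409 = 3·123 + 40, so a_1 = 3
123 = 3·40 + 3, so a_2 = 3
40 = 13·3 + 1, so a_3 = 13
3 = 3·1 + 0, so a_4 = 3

[41; 3, 3, 13, 3]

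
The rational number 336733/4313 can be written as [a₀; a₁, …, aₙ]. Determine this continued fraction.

336733 = 78·4313 + 319, so a_0 = 78
4313 = 13·319 + 166, so a_1 = 13
319 = 1·166 + 153, so a_2 = 1
166 = 1·153 + 13, so a_3 = 1
153 = 11·13 + 10, so a_4 = 11
13 = 1·10 + 3, so a_5 = 1
10 = 3·3 + 1, so a_6 = 3
3 = 3·1 + 0, so a_7 = 3

[78; 13, 1, 1, 11, 1, 3, 3]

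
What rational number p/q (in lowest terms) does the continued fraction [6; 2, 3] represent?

Compute successive convergents:
a_0 = 6: 6/1
a_1 = 2: 13/2
a_2 = 3: 45/7

45/7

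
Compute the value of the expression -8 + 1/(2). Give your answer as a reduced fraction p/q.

Start with 2.
-8 + 1/(2/1) = -8 + 1/2 = -15/2

-15/2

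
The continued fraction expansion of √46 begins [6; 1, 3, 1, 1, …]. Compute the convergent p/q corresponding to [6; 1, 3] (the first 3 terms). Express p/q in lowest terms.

27/4

Starting at the tail and folding back:
Start with 3.
1 + 1/(3/1) = 1 + 1/3 = 4/3
6 + 1/(4/3) = 6 + 3/4 = 27/4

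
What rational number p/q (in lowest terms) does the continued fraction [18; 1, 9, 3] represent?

Start with 3.
9 + 1/(3/1) = 9 + 1/3 = 28/3
1 + 1/(28/3) = 1 + 3/28 = 31/28
18 + 1/(31/28) = 18 + 28/31 = 586/31

586/31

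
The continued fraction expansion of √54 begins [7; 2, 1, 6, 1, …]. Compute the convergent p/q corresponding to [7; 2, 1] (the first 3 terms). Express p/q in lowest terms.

Build up convergents one term at a time:
a_0 = 7: 7/1
a_1 = 2: 15/2
a_2 = 1: 22/3

22/3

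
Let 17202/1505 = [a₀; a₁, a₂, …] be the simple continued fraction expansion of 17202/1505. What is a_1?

2

Run the Euclidean algorithm, recording each quotient:
⌊17202/1505⌋ = 11, remainder 647
⌊1505/647⌋ = 2, remainder 211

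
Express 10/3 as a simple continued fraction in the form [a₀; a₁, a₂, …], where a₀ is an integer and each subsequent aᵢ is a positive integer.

[3; 3]

⌊10/3⌋ = 3, remainder 1
⌊3/1⌋ = 3, remainder 0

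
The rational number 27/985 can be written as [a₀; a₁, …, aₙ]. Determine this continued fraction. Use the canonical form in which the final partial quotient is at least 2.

Run the Euclidean algorithm, recording each quotient:
27 = 0·985 + 27, so a_0 = 0
985 = 36·27 + 13, so a_1 = 36
27 = 2·13 + 1, so a_2 = 2
13 = 13·1 + 0, so a_3 = 13

[0; 36, 2, 13]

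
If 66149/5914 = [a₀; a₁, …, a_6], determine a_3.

66149 ÷ 5914 → quotient 11, remainder 1095
5914 ÷ 1095 → quotient 5, remainder 439
1095 ÷ 439 → quotient 2, remainder 217
439 ÷ 217 → quotient 2, remainder 5

2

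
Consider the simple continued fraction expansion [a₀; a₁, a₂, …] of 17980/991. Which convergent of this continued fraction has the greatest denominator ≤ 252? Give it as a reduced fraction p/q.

a_0 = 18: 18/1  (≤ bound)
a_1 = 6: 109/6  (≤ bound)
a_2 = 1: 127/7  (≤ bound)
a_3 = 46: 5951/328  (> 252, stop)

127/7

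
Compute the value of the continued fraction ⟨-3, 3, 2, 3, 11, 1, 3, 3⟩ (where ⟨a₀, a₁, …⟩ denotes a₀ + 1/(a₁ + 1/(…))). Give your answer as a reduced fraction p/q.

Starting at the tail and folding back:
Start with 3.
3 + 1/(3/1) = 3 + 1/3 = 10/3
1 + 1/(10/3) = 1 + 3/10 = 13/10
11 + 1/(13/10) = 11 + 10/13 = 153/13
3 + 1/(153/13) = 3 + 13/153 = 472/153
2 + 1/(472/153) = 2 + 153/472 = 1097/472
3 + 1/(1097/472) = 3 + 472/1097 = 3763/1097
-3 + 1/(3763/1097) = -3 + 1097/3763 = -10192/3763

-10192/3763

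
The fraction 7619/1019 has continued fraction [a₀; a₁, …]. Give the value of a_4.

1

⌊7619/1019⌋ = 7, remainder 486
⌊1019/486⌋ = 2, remainder 47
⌊486/47⌋ = 10, remainder 16
⌊47/16⌋ = 2, remainder 15
⌊16/15⌋ = 1, remainder 1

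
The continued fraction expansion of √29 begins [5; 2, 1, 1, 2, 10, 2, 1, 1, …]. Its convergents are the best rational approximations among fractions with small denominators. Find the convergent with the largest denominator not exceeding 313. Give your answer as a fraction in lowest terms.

1524/283

a_0 = 5: 5/1  (≤ bound)
a_1 = 2: 11/2  (≤ bound)
a_2 = 1: 16/3  (≤ bound)
a_3 = 1: 27/5  (≤ bound)
a_4 = 2: 70/13  (≤ bound)
a_5 = 10: 727/135  (≤ bound)
a_6 = 2: 1524/283  (≤ bound)
a_7 = 1: 2251/418  (> 313, stop)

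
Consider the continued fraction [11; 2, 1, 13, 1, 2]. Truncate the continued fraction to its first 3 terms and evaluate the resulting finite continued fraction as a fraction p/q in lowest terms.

34/3

Start with 1.
2 + 1/(1/1) = 2 + 1/1 = 3/1
11 + 1/(3/1) = 11 + 1/3 = 34/3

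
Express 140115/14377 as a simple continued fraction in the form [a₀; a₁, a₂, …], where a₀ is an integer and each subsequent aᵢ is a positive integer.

[9; 1, 2, 1, 14, 24, 3, 3]

140115 ÷ 14377 → quotient 9, remainder 10722
14377 ÷ 10722 → quotient 1, remainder 3655
10722 ÷ 3655 → quotient 2, remainder 3412
3655 ÷ 3412 → quotient 1, remainder 243
3412 ÷ 243 → quotient 14, remainder 10
243 ÷ 10 → quotient 24, remainder 3
10 ÷ 3 → quotient 3, remainder 1
3 ÷ 1 → quotient 3, remainder 0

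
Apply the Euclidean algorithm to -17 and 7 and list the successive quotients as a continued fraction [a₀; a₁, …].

⌊-17/7⌋ = -3, remainder 4
⌊7/4⌋ = 1, remainder 3
⌊4/3⌋ = 1, remainder 1
⌊3/1⌋ = 3, remainder 0

[-3; 1, 1, 3]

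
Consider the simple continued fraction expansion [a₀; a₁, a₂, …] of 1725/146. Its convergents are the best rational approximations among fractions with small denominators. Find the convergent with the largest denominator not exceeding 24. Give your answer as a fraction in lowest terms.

List convergents until the denominator exceeds the bound:
a_0 = 11: 11/1  (≤ bound)
a_1 = 1: 12/1  (≤ bound)
a_2 = 4: 59/5  (≤ bound)
a_3 = 2: 130/11  (≤ bound)
a_4 = 2: 319/27  (> 24, stop)

130/11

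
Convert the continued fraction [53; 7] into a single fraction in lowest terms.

Compute successive convergents:
a_0 = 53: 53/1
a_1 = 7: 372/7

372/7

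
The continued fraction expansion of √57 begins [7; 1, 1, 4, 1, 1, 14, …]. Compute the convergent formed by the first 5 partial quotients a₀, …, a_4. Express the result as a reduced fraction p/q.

Start with 1.
4 + 1/(1/1) = 4 + 1/1 = 5/1
1 + 1/(5/1) = 1 + 1/5 = 6/5
1 + 1/(6/5) = 1 + 5/6 = 11/6
7 + 1/(11/6) = 7 + 6/11 = 83/11

83/11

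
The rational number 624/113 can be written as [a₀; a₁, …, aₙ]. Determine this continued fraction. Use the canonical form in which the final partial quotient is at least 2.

[5; 1, 1, 10, 1, 4]

Apply division with remainder until the remainder is 0:
624 = 5·113 + 59, so a_0 = 5
113 = 1·59 + 54, so a_1 = 1
59 = 1·54 + 5, so a_2 = 1
54 = 10·5 + 4, so a_3 = 10
5 = 1·4 + 1, so a_4 = 1
4 = 4·1 + 0, so a_5 = 4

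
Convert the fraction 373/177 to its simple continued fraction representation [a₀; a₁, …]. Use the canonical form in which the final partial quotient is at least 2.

[2; 9, 3, 6]

Run the Euclidean algorithm, recording each quotient:
373 = 2·177 + 19, so a_0 = 2
177 = 9·19 + 6, so a_1 = 9
19 = 3·6 + 1, so a_2 = 3
6 = 6·1 + 0, so a_3 = 6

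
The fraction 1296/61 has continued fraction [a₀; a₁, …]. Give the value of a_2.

1296 = 21·61 + 15, so a_0 = 21
61 = 4·15 + 1, so a_1 = 4
15 = 15·1 + 0, so a_2 = 15

15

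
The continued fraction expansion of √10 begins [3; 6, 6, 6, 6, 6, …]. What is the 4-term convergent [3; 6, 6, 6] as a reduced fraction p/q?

Start with 6.
6 + 1/(6/1) = 6 + 1/6 = 37/6
6 + 1/(37/6) = 6 + 6/37 = 228/37
3 + 1/(228/37) = 3 + 37/228 = 721/228

721/228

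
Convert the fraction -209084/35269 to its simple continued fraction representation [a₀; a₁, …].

[-6; 13, 1, 15, 1, 3, 12, 3]

⌊-209084/35269⌋ = -6, remainder 2530
⌊35269/2530⌋ = 13, remainder 2379
⌊2530/2379⌋ = 1, remainder 151
⌊2379/151⌋ = 15, remainder 114
⌊151/114⌋ = 1, remainder 37
⌊114/37⌋ = 3, remainder 3
⌊37/3⌋ = 12, remainder 1
⌊3/1⌋ = 3, remainder 0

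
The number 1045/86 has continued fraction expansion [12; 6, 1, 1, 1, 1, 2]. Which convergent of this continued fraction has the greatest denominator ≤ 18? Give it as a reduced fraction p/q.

158/13

a_0 = 12: 12/1  (≤ bound)
a_1 = 6: 73/6  (≤ bound)
a_2 = 1: 85/7  (≤ bound)
a_3 = 1: 158/13  (≤ bound)
a_4 = 1: 243/20  (> 18, stop)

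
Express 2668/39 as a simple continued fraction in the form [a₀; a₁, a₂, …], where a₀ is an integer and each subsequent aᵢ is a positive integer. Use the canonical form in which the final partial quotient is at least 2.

[68; 2, 2, 3, 2]

⌊2668/39⌋ = 68, remainder 16
⌊39/16⌋ = 2, remainder 7
⌊16/7⌋ = 2, remainder 2
⌊7/2⌋ = 3, remainder 1
⌊2/1⌋ = 2, remainder 0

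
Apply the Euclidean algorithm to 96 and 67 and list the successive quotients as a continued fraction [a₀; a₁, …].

Repeatedly divide and take the remainder:
96 = 1·67 + 29, so a_0 = 1
67 = 2·29 + 9, so a_1 = 2
29 = 3·9 + 2, so a_2 = 3
9 = 4·2 + 1, so a_3 = 4
2 = 2·1 + 0, so a_4 = 2

[1; 2, 3, 4, 2]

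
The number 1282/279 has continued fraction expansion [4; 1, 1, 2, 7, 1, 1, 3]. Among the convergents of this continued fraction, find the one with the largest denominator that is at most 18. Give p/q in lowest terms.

23/5

List convergents until the denominator exceeds the bound:
a_0 = 4: 4/1  (≤ bound)
a_1 = 1: 5/1  (≤ bound)
a_2 = 1: 9/2  (≤ bound)
a_3 = 2: 23/5  (≤ bound)
a_4 = 7: 170/37  (> 18, stop)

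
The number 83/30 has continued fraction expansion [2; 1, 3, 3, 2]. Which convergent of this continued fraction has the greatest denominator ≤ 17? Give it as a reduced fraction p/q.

36/13

a_0 = 2: 2/1  (≤ bound)
a_1 = 1: 3/1  (≤ bound)
a_2 = 3: 11/4  (≤ bound)
a_3 = 3: 36/13  (≤ bound)
a_4 = 2: 83/30  (> 17, stop)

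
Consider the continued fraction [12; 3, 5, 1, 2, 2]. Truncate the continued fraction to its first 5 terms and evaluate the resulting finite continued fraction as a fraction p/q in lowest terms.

665/54

Compute successive convergents:
a_0 = 12: 12/1
a_1 = 3: 37/3
a_2 = 5: 197/16
a_3 = 1: 234/19
a_4 = 2: 665/54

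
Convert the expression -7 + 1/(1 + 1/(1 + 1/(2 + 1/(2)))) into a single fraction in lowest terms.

-77/12

Work from the innermost term outward:
Start with 2.
2 + 1/(2/1) = 2 + 1/2 = 5/2
1 + 1/(5/2) = 1 + 2/5 = 7/5
1 + 1/(7/5) = 1 + 5/7 = 12/7
-7 + 1/(12/7) = -7 + 7/12 = -77/12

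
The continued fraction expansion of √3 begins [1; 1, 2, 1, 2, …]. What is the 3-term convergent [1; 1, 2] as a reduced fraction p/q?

5/3

Starting at the tail and folding back:
Start with 2.
1 + 1/(2/1) = 1 + 1/2 = 3/2
1 + 1/(3/2) = 1 + 2/3 = 5/3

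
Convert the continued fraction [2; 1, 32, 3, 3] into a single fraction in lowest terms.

Collapse the nested fraction from the inside out:
Start with 3.
3 + 1/(3/1) = 3 + 1/3 = 10/3
32 + 1/(10/3) = 32 + 3/10 = 323/10
1 + 1/(323/10) = 1 + 10/323 = 333/323
2 + 1/(333/323) = 2 + 323/333 = 989/333

989/333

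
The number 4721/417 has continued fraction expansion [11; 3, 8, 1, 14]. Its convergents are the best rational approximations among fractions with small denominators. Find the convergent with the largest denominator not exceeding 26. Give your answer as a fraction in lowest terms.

a_0 = 11: 11/1  (≤ bound)
a_1 = 3: 34/3  (≤ bound)
a_2 = 8: 283/25  (≤ bound)
a_3 = 1: 317/28  (> 26, stop)

283/25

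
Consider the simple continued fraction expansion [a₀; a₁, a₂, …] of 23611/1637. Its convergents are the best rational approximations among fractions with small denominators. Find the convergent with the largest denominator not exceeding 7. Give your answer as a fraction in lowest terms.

List convergents until the denominator exceeds the bound:
a_0 = 14: 14/1  (≤ bound)
a_1 = 2: 29/2  (≤ bound)
a_2 = 2: 72/5  (≤ bound)
a_3 = 1: 101/7  (≤ bound)
a_4 = 3: 375/26  (> 7, stop)

101/7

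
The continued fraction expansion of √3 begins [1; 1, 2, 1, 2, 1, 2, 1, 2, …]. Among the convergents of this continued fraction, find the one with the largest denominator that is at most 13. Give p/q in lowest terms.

List convergents until the denominator exceeds the bound:
a_0 = 1: 1/1  (≤ bound)
a_1 = 1: 2/1  (≤ bound)
a_2 = 2: 5/3  (≤ bound)
a_3 = 1: 7/4  (≤ bound)
a_4 = 2: 19/11  (≤ bound)
a_5 = 1: 26/15  (> 13, stop)

19/11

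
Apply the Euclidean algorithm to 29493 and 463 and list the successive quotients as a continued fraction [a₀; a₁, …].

[63; 1, 2, 3, 46]

29493 = 63·463 + 324, so a_0 = 63
463 = 1·324 + 139, so a_1 = 1
324 = 2·139 + 46, so a_2 = 2
139 = 3·46 + 1, so a_3 = 3
46 = 46·1 + 0, so a_4 = 46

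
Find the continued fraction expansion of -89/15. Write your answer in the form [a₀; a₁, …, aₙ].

[-6; 15]

⌊-89/15⌋ = -6, remainder 1
⌊15/1⌋ = 15, remainder 0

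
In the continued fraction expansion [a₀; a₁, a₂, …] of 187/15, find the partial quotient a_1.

2

Apply division with remainder until the remainder is 0:
⌊187/15⌋ = 12, remainder 7
⌊15/7⌋ = 2, remainder 1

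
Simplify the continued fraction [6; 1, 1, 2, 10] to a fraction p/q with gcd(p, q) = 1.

Compute successive convergents:
a_0 = 6: 6/1
a_1 = 1: 7/1
a_2 = 1: 13/2
a_3 = 2: 33/5
a_4 = 10: 343/52

343/52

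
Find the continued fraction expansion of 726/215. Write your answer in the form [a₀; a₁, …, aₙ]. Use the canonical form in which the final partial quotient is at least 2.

Apply division with remainder until the remainder is 0:
⌊726/215⌋ = 3, remainder 81
⌊215/81⌋ = 2, remainder 53
⌊81/53⌋ = 1, remainder 28
⌊53/28⌋ = 1, remainder 25
⌊28/25⌋ = 1, remainder 3
⌊25/3⌋ = 8, remainder 1
⌊3/1⌋ = 3, remainder 0

[3; 2, 1, 1, 1, 8, 3]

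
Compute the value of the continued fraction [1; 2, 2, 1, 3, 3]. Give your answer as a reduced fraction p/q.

121/85

a_0 = 1: 1/1
a_1 = 2: 3/2
a_2 = 2: 7/5
a_3 = 1: 10/7
a_4 = 3: 37/26
a_5 = 3: 121/85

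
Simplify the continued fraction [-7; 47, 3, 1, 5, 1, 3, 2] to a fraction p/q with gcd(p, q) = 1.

Compute successive convergents:
a_0 = -7: -7/1
a_1 = 47: -328/47
a_2 = 3: -991/142
a_3 = 1: -1319/189
a_4 = 5: -7586/1087
a_5 = 1: -8905/1276
a_6 = 3: -34301/4915
a_7 = 2: -77507/11106

-77507/11106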